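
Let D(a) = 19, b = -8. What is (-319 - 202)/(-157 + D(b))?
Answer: 521/138 ≈ 3.7754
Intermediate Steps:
(-319 - 202)/(-157 + D(b)) = (-319 - 202)/(-157 + 19) = -521/(-138) = -521*(-1/138) = 521/138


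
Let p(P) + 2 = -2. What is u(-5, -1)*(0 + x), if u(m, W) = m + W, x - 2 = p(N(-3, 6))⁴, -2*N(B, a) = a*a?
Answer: -1548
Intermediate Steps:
N(B, a) = -a²/2 (N(B, a) = -a*a/2 = -a²/2)
p(P) = -4 (p(P) = -2 - 2 = -4)
x = 258 (x = 2 + (-4)⁴ = 2 + 256 = 258)
u(m, W) = W + m
u(-5, -1)*(0 + x) = (-1 - 5)*(0 + 258) = -6*258 = -1548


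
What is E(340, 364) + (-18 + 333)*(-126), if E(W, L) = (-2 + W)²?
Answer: 74554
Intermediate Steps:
E(340, 364) + (-18 + 333)*(-126) = (-2 + 340)² + (-18 + 333)*(-126) = 338² + 315*(-126) = 114244 - 39690 = 74554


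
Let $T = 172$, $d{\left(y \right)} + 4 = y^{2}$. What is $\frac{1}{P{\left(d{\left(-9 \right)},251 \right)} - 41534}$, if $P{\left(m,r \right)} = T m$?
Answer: $- \frac{1}{28290} \approx -3.5348 \cdot 10^{-5}$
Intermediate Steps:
$d{\left(y \right)} = -4 + y^{2}$
$P{\left(m,r \right)} = 172 m$
$\frac{1}{P{\left(d{\left(-9 \right)},251 \right)} - 41534} = \frac{1}{172 \left(-4 + \left(-9\right)^{2}\right) - 41534} = \frac{1}{172 \left(-4 + 81\right) - 41534} = \frac{1}{172 \cdot 77 - 41534} = \frac{1}{13244 - 41534} = \frac{1}{-28290} = - \frac{1}{28290}$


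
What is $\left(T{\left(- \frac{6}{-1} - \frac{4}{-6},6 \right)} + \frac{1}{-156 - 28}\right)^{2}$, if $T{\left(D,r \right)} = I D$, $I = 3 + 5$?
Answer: $\frac{866536969}{304704} \approx 2843.9$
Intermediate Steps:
$I = 8$
$T{\left(D,r \right)} = 8 D$
$\left(T{\left(- \frac{6}{-1} - \frac{4}{-6},6 \right)} + \frac{1}{-156 - 28}\right)^{2} = \left(8 \left(- \frac{6}{-1} - \frac{4}{-6}\right) + \frac{1}{-156 - 28}\right)^{2} = \left(8 \left(\left(-6\right) \left(-1\right) - - \frac{2}{3}\right) + \frac{1}{-184}\right)^{2} = \left(8 \left(6 + \frac{2}{3}\right) - \frac{1}{184}\right)^{2} = \left(8 \cdot \frac{20}{3} - \frac{1}{184}\right)^{2} = \left(\frac{160}{3} - \frac{1}{184}\right)^{2} = \left(\frac{29437}{552}\right)^{2} = \frac{866536969}{304704}$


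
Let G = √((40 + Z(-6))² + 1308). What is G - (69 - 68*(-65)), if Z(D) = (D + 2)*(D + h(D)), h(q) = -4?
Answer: -4489 + 2*√1927 ≈ -4401.2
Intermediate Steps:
Z(D) = (-4 + D)*(2 + D) (Z(D) = (D + 2)*(D - 4) = (2 + D)*(-4 + D) = (-4 + D)*(2 + D))
G = 2*√1927 (G = √((40 + (-8 + (-6)² - 2*(-6)))² + 1308) = √((40 + (-8 + 36 + 12))² + 1308) = √((40 + 40)² + 1308) = √(80² + 1308) = √(6400 + 1308) = √7708 = 2*√1927 ≈ 87.795)
G - (69 - 68*(-65)) = 2*√1927 - (69 - 68*(-65)) = 2*√1927 - (69 + 4420) = 2*√1927 - 1*4489 = 2*√1927 - 4489 = -4489 + 2*√1927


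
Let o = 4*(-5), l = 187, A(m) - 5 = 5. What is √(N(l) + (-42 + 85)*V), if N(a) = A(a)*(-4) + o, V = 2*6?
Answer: 2*√114 ≈ 21.354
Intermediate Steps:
A(m) = 10 (A(m) = 5 + 5 = 10)
V = 12
o = -20
N(a) = -60 (N(a) = 10*(-4) - 20 = -40 - 20 = -60)
√(N(l) + (-42 + 85)*V) = √(-60 + (-42 + 85)*12) = √(-60 + 43*12) = √(-60 + 516) = √456 = 2*√114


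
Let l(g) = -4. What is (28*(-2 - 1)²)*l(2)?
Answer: -1008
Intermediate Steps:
(28*(-2 - 1)²)*l(2) = (28*(-2 - 1)²)*(-4) = (28*(-3)²)*(-4) = (28*9)*(-4) = 252*(-4) = -1008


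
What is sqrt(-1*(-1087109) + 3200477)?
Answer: sqrt(4287586) ≈ 2070.6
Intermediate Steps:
sqrt(-1*(-1087109) + 3200477) = sqrt(1087109 + 3200477) = sqrt(4287586)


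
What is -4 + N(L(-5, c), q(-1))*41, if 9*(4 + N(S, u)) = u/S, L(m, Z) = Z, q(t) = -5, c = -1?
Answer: -1307/9 ≈ -145.22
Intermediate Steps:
N(S, u) = -4 + u/(9*S) (N(S, u) = -4 + (u/S)/9 = -4 + u/(9*S))
-4 + N(L(-5, c), q(-1))*41 = -4 + (-4 + (⅑)*(-5)/(-1))*41 = -4 + (-4 + (⅑)*(-5)*(-1))*41 = -4 + (-4 + 5/9)*41 = -4 - 31/9*41 = -4 - 1271/9 = -1307/9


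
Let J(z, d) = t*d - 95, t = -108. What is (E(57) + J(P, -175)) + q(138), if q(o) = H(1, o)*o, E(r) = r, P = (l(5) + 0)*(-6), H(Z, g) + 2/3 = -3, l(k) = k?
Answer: 18356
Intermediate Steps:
H(Z, g) = -11/3 (H(Z, g) = -2/3 - 3 = -11/3)
P = -30 (P = (5 + 0)*(-6) = 5*(-6) = -30)
J(z, d) = -95 - 108*d (J(z, d) = -108*d - 95 = -95 - 108*d)
q(o) = -11*o/3
(E(57) + J(P, -175)) + q(138) = (57 + (-95 - 108*(-175))) - 11/3*138 = (57 + (-95 + 18900)) - 506 = (57 + 18805) - 506 = 18862 - 506 = 18356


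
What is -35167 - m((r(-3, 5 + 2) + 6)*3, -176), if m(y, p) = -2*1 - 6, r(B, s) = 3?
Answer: -35159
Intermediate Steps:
m(y, p) = -8 (m(y, p) = -2 - 6 = -8)
-35167 - m((r(-3, 5 + 2) + 6)*3, -176) = -35167 - 1*(-8) = -35167 + 8 = -35159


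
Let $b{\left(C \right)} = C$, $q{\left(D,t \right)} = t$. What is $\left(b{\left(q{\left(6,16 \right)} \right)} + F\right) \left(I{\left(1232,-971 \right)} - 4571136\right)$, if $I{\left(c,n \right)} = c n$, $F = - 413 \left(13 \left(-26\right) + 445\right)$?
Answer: $254775248400$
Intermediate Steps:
$F = -44191$ ($F = - 413 \left(-338 + 445\right) = \left(-413\right) 107 = -44191$)
$\left(b{\left(q{\left(6,16 \right)} \right)} + F\right) \left(I{\left(1232,-971 \right)} - 4571136\right) = \left(16 - 44191\right) \left(1232 \left(-971\right) - 4571136\right) = - 44175 \left(-1196272 - 4571136\right) = \left(-44175\right) \left(-5767408\right) = 254775248400$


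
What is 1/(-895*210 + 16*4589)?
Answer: -1/114526 ≈ -8.7316e-6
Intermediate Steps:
1/(-895*210 + 16*4589) = 1/(-187950 + 73424) = 1/(-114526) = -1/114526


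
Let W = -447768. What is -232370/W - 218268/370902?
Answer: -962244007/13839837228 ≈ -0.069527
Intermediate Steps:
-232370/W - 218268/370902 = -232370/(-447768) - 218268/370902 = -232370*(-1/447768) - 218268*1/370902 = 116185/223884 - 36378/61817 = -962244007/13839837228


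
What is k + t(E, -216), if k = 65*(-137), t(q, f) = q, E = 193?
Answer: -8712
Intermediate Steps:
k = -8905
k + t(E, -216) = -8905 + 193 = -8712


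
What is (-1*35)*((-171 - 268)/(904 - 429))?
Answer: 3073/95 ≈ 32.347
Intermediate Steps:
(-1*35)*((-171 - 268)/(904 - 429)) = -(-15365)/475 = -35*(-439/475) = 3073/95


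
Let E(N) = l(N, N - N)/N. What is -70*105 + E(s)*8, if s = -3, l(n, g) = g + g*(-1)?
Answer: -7350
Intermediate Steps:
l(n, g) = 0 (l(n, g) = g - g = 0)
E(N) = 0 (E(N) = 0/N = 0)
-70*105 + E(s)*8 = -70*105 + 0*8 = -7350 + 0 = -7350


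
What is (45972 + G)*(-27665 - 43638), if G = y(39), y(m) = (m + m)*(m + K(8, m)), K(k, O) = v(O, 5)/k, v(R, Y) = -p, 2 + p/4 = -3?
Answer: -3508749327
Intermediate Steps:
p = -20 (p = -8 + 4*(-3) = -8 - 12 = -20)
v(R, Y) = 20 (v(R, Y) = -1*(-20) = 20)
K(k, O) = 20/k
y(m) = 2*m*(5/2 + m) (y(m) = (m + m)*(m + 20/8) = (2*m)*(m + 20*(⅛)) = (2*m)*(m + 5/2) = (2*m)*(5/2 + m) = 2*m*(5/2 + m))
G = 3237 (G = 39*(5 + 2*39) = 39*(5 + 78) = 39*83 = 3237)
(45972 + G)*(-27665 - 43638) = (45972 + 3237)*(-27665 - 43638) = 49209*(-71303) = -3508749327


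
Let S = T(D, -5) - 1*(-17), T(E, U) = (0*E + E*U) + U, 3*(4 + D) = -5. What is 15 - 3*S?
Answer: -106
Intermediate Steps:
D = -17/3 (D = -4 + (1/3)*(-5) = -4 - 5/3 = -17/3 ≈ -5.6667)
T(E, U) = U + E*U (T(E, U) = (0 + E*U) + U = E*U + U = U + E*U)
S = 121/3 (S = -5*(1 - 17/3) - 1*(-17) = -5*(-14/3) + 17 = 70/3 + 17 = 121/3 ≈ 40.333)
15 - 3*S = 15 - 3*121/3 = 15 - 121 = -106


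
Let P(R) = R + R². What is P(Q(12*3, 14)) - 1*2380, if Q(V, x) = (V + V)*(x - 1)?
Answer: 874652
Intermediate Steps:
Q(V, x) = 2*V*(-1 + x) (Q(V, x) = (2*V)*(-1 + x) = 2*V*(-1 + x))
P(Q(12*3, 14)) - 1*2380 = (2*(12*3)*(-1 + 14))*(1 + 2*(12*3)*(-1 + 14)) - 1*2380 = (2*36*13)*(1 + 2*36*13) - 2380 = 936*(1 + 936) - 2380 = 936*937 - 2380 = 877032 - 2380 = 874652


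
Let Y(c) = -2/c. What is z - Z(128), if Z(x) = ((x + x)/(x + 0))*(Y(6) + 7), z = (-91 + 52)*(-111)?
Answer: 12947/3 ≈ 4315.7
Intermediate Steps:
z = 4329 (z = -39*(-111) = 4329)
Z(x) = 40/3 (Z(x) = ((x + x)/(x + 0))*(-2/6 + 7) = ((2*x)/x)*(-2*⅙ + 7) = 2*(-⅓ + 7) = 2*(20/3) = 40/3)
z - Z(128) = 4329 - 1*40/3 = 4329 - 40/3 = 12947/3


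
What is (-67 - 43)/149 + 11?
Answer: 1529/149 ≈ 10.262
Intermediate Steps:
(-67 - 43)/149 + 11 = (1/149)*(-110) + 11 = -110/149 + 11 = 1529/149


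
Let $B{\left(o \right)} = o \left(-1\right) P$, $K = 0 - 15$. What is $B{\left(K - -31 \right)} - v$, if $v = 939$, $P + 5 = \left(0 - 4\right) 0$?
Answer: $-859$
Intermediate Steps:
$P = -5$ ($P = -5 + \left(0 - 4\right) 0 = -5 - 0 = -5 + 0 = -5$)
$K = -15$ ($K = 0 - 15 = -15$)
$B{\left(o \right)} = 5 o$ ($B{\left(o \right)} = o \left(-1\right) \left(-5\right) = - o \left(-5\right) = 5 o$)
$B{\left(K - -31 \right)} - v = 5 \left(-15 - -31\right) - 939 = 5 \left(-15 + 31\right) - 939 = 5 \cdot 16 - 939 = 80 - 939 = -859$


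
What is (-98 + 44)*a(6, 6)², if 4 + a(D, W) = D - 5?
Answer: -486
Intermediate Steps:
a(D, W) = -9 + D (a(D, W) = -4 + (D - 5) = -4 + (-5 + D) = -9 + D)
(-98 + 44)*a(6, 6)² = (-98 + 44)*(-9 + 6)² = -54*(-3)² = -54*9 = -486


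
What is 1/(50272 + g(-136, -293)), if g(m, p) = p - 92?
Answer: 1/49887 ≈ 2.0045e-5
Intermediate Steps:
g(m, p) = -92 + p
1/(50272 + g(-136, -293)) = 1/(50272 + (-92 - 293)) = 1/(50272 - 385) = 1/49887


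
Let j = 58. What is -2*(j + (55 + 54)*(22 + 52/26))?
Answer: -5348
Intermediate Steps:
-2*(j + (55 + 54)*(22 + 52/26)) = -2*(58 + (55 + 54)*(22 + 52/26)) = -2*(58 + 109*(22 + 52*(1/26))) = -2*(58 + 109*(22 + 2)) = -2*(58 + 109*24) = -2*(58 + 2616) = -2*2674 = -5348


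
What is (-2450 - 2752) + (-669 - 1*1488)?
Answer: -7359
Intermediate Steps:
(-2450 - 2752) + (-669 - 1*1488) = -5202 + (-669 - 1488) = -5202 - 2157 = -7359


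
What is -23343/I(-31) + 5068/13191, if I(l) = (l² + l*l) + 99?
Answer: -297675085/26659011 ≈ -11.166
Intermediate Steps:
I(l) = 99 + 2*l² (I(l) = (l² + l²) + 99 = 2*l² + 99 = 99 + 2*l²)
-23343/I(-31) + 5068/13191 = -23343/(99 + 2*(-31)²) + 5068/13191 = -23343/(99 + 2*961) + 5068*(1/13191) = -23343/(99 + 1922) + 5068/13191 = -23343/2021 + 5068/13191 = -297675085/26659011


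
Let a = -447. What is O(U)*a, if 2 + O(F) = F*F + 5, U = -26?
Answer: -303513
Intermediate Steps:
O(F) = 3 + F² (O(F) = -2 + (F*F + 5) = -2 + (F² + 5) = -2 + (5 + F²) = 3 + F²)
O(U)*a = (3 + (-26)²)*(-447) = (3 + 676)*(-447) = 679*(-447) = -303513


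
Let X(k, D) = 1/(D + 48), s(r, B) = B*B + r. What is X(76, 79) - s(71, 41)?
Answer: -222503/127 ≈ -1752.0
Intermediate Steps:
s(r, B) = r + B² (s(r, B) = B² + r = r + B²)
X(k, D) = 1/(48 + D)
X(76, 79) - s(71, 41) = 1/(48 + 79) - (71 + 41²) = 1/127 - (71 + 1681) = 1/127 - 1*1752 = 1/127 - 1752 = -222503/127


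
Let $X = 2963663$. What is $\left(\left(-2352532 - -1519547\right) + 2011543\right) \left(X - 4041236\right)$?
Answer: $-1269982279734$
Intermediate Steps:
$\left(\left(-2352532 - -1519547\right) + 2011543\right) \left(X - 4041236\right) = \left(\left(-2352532 - -1519547\right) + 2011543\right) \left(2963663 - 4041236\right) = \left(\left(-2352532 + 1519547\right) + 2011543\right) \left(-1077573\right) = \left(-832985 + 2011543\right) \left(-1077573\right) = 1178558 \left(-1077573\right) = -1269982279734$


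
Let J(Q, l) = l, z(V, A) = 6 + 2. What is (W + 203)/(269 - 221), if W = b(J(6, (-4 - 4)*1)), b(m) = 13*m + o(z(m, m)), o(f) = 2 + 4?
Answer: 35/16 ≈ 2.1875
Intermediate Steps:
z(V, A) = 8
o(f) = 6
b(m) = 6 + 13*m (b(m) = 13*m + 6 = 6 + 13*m)
W = -98 (W = 6 + 13*((-4 - 4)*1) = 6 + 13*(-8*1) = 6 + 13*(-8) = 6 - 104 = -98)
(W + 203)/(269 - 221) = (-98 + 203)/(269 - 221) = 105/48 = 105*(1/48) = 35/16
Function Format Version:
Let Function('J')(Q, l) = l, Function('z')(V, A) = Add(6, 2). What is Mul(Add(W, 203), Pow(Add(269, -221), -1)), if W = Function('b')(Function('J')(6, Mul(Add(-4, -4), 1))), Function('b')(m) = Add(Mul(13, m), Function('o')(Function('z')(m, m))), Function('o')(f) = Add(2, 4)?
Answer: Rational(35, 16) ≈ 2.1875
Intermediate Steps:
Function('z')(V, A) = 8
Function('o')(f) = 6
Function('b')(m) = Add(6, Mul(13, m)) (Function('b')(m) = Add(Mul(13, m), 6) = Add(6, Mul(13, m)))
W = -98 (W = Add(6, Mul(13, Mul(Add(-4, -4), 1))) = Add(6, Mul(13, Mul(-8, 1))) = Add(6, Mul(13, -8)) = Add(6, -104) = -98)
Mul(Add(W, 203), Pow(Add(269, -221), -1)) = Mul(Add(-98, 203), Pow(Add(269, -221), -1)) = Mul(105, Pow(48, -1)) = Mul(105, Rational(1, 48)) = Rational(35, 16)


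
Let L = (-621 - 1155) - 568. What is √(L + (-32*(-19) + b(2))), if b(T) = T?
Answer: 17*I*√6 ≈ 41.641*I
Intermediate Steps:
L = -2344 (L = -1776 - 568 = -2344)
√(L + (-32*(-19) + b(2))) = √(-2344 + (-32*(-19) + 2)) = √(-2344 + (608 + 2)) = √(-2344 + 610) = √(-1734) = 17*I*√6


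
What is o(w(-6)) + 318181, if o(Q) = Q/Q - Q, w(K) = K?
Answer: 318188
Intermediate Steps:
o(Q) = 1 - Q
o(w(-6)) + 318181 = (1 - 1*(-6)) + 318181 = (1 + 6) + 318181 = 7 + 318181 = 318188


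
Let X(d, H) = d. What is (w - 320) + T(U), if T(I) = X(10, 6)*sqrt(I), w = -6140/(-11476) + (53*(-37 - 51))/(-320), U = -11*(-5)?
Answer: -34989173/114760 + 10*sqrt(55) ≈ -230.73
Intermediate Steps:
U = 55
w = 1734027/114760 (w = -6140*(-1/11476) + (53*(-88))*(-1/320) = 1535/2869 - 4664*(-1/320) = 1535/2869 + 583/40 = 1734027/114760 ≈ 15.110)
T(I) = 10*sqrt(I)
(w - 320) + T(U) = (1734027/114760 - 320) + 10*sqrt(55) = -34989173/114760 + 10*sqrt(55)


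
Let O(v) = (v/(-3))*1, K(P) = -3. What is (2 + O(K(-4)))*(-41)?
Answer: -123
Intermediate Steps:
O(v) = -v/3 (O(v) = (v*(-⅓))*1 = -v/3*1 = -v/3)
(2 + O(K(-4)))*(-41) = (2 - ⅓*(-3))*(-41) = (2 + 1)*(-41) = 3*(-41) = -123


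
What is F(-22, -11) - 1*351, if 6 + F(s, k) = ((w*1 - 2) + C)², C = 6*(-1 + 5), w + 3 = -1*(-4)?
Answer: 172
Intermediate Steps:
w = 1 (w = -3 - 1*(-4) = -3 + 4 = 1)
C = 24 (C = 6*4 = 24)
F(s, k) = 523 (F(s, k) = -6 + ((1*1 - 2) + 24)² = -6 + ((1 - 2) + 24)² = -6 + (-1 + 24)² = -6 + 23² = -6 + 529 = 523)
F(-22, -11) - 1*351 = 523 - 1*351 = 523 - 351 = 172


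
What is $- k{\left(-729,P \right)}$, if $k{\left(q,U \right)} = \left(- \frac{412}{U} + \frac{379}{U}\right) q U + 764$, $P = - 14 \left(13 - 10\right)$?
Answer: $-24821$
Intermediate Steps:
$P = -42$ ($P = \left(-14\right) 3 = -42$)
$k{\left(q,U \right)} = 764 - 33 q$ ($k{\left(q,U \right)} = - \frac{33}{U} q U + 764 = - \frac{33 q}{U} U + 764 = - 33 q + 764 = 764 - 33 q$)
$- k{\left(-729,P \right)} = - (764 - -24057) = - (764 + 24057) = \left(-1\right) 24821 = -24821$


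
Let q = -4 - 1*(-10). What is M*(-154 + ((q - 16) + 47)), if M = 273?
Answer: -31941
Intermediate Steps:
q = 6 (q = -4 + 10 = 6)
M*(-154 + ((q - 16) + 47)) = 273*(-154 + ((6 - 16) + 47)) = 273*(-154 + (-10 + 47)) = 273*(-154 + 37) = 273*(-117) = -31941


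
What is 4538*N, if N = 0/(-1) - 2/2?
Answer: -4538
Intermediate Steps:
N = -1 (N = 0*(-1) - 2*½ = 0 - 1 = -1)
4538*N = 4538*(-1) = -4538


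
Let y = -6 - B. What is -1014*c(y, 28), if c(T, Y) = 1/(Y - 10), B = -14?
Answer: -169/3 ≈ -56.333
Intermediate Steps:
y = 8 (y = -6 - 1*(-14) = -6 + 14 = 8)
c(T, Y) = 1/(-10 + Y)
-1014*c(y, 28) = -1014/(-10 + 28) = -1014/18 = -1014*1/18 = -169/3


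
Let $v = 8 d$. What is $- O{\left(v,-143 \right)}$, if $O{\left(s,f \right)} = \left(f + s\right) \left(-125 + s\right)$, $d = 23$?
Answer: $-2419$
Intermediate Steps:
$v = 184$ ($v = 8 \cdot 23 = 184$)
$O{\left(s,f \right)} = \left(-125 + s\right) \left(f + s\right)$
$- O{\left(v,-143 \right)} = - (184^{2} - -17875 - 23000 - 26312) = - (33856 + 17875 - 23000 - 26312) = \left(-1\right) 2419 = -2419$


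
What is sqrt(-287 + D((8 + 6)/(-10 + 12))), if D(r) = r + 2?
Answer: I*sqrt(278) ≈ 16.673*I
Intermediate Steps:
D(r) = 2 + r
sqrt(-287 + D((8 + 6)/(-10 + 12))) = sqrt(-287 + (2 + (8 + 6)/(-10 + 12))) = sqrt(-287 + (2 + 14/2)) = sqrt(-287 + (2 + 14*(1/2))) = sqrt(-287 + (2 + 7)) = sqrt(-287 + 9) = sqrt(-278) = I*sqrt(278)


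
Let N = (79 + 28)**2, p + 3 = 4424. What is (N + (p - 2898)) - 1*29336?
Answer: -16364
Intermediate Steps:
p = 4421 (p = -3 + 4424 = 4421)
N = 11449 (N = 107**2 = 11449)
(N + (p - 2898)) - 1*29336 = (11449 + (4421 - 2898)) - 1*29336 = (11449 + 1523) - 29336 = 12972 - 29336 = -16364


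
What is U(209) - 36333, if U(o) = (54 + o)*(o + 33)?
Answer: 27313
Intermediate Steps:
U(o) = (33 + o)*(54 + o) (U(o) = (54 + o)*(33 + o) = (33 + o)*(54 + o))
U(209) - 36333 = (1782 + 209² + 87*209) - 36333 = (1782 + 43681 + 18183) - 36333 = 63646 - 36333 = 27313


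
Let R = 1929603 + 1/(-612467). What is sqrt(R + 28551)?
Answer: sqrt(734534555318867239)/612467 ≈ 1399.3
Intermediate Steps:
R = 1181818160600/612467 (R = 1929603 - 1/612467 = 1181818160600/612467 ≈ 1.9296e+6)
sqrt(R + 28551) = sqrt(1181818160600/612467 + 28551) = sqrt(1199304705917/612467) = sqrt(734534555318867239)/612467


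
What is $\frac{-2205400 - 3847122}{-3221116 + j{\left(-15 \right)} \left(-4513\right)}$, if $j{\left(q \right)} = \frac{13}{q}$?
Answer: $\frac{90787830}{48258071} \approx 1.8813$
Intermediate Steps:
$\frac{-2205400 - 3847122}{-3221116 + j{\left(-15 \right)} \left(-4513\right)} = \frac{-2205400 - 3847122}{-3221116 + \frac{13}{-15} \left(-4513\right)} = - \frac{6052522}{-3221116 + 13 \left(- \frac{1}{15}\right) \left(-4513\right)} = - \frac{6052522}{-3221116 - - \frac{58669}{15}} = - \frac{6052522}{-3221116 + \frac{58669}{15}} = - \frac{6052522}{- \frac{48258071}{15}} = \left(-6052522\right) \left(- \frac{15}{48258071}\right) = \frac{90787830}{48258071}$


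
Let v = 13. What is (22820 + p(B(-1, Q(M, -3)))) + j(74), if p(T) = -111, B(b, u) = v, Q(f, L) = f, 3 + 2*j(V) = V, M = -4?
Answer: 45489/2 ≈ 22745.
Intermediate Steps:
j(V) = -3/2 + V/2
B(b, u) = 13
(22820 + p(B(-1, Q(M, -3)))) + j(74) = (22820 - 111) + (-3/2 + (½)*74) = 22709 + (-3/2 + 37) = 22709 + 71/2 = 45489/2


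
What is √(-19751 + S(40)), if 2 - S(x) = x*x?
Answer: I*√21349 ≈ 146.11*I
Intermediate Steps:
S(x) = 2 - x² (S(x) = 2 - x*x = 2 - x²)
√(-19751 + S(40)) = √(-19751 + (2 - 1*40²)) = √(-19751 + (2 - 1*1600)) = √(-19751 + (2 - 1600)) = √(-19751 - 1598) = √(-21349) = I*√21349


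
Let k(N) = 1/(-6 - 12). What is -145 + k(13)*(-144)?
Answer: -137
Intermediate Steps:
k(N) = -1/18 (k(N) = 1/(-18) = -1/18)
-145 + k(13)*(-144) = -145 - 1/18*(-144) = -145 + 8 = -137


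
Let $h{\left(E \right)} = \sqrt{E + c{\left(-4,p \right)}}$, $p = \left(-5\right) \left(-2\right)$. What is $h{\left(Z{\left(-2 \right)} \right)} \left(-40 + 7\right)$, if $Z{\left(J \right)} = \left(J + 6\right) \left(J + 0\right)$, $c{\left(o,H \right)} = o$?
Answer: $- 66 i \sqrt{3} \approx - 114.32 i$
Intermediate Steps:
$p = 10$
$Z{\left(J \right)} = J \left(6 + J\right)$ ($Z{\left(J \right)} = \left(6 + J\right) J = J \left(6 + J\right)$)
$h{\left(E \right)} = \sqrt{-4 + E}$ ($h{\left(E \right)} = \sqrt{E - 4} = \sqrt{-4 + E}$)
$h{\left(Z{\left(-2 \right)} \right)} \left(-40 + 7\right) = \sqrt{-4 - 2 \left(6 - 2\right)} \left(-40 + 7\right) = \sqrt{-4 - 8} \left(-33\right) = \sqrt{-12} \left(-33\right) = 2 i \sqrt{3} \left(-33\right) = - 66 i \sqrt{3}$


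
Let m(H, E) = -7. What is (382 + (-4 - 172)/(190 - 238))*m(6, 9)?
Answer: -8099/3 ≈ -2699.7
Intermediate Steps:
(382 + (-4 - 172)/(190 - 238))*m(6, 9) = (382 + (-4 - 172)/(190 - 238))*(-7) = (382 - 176/(-48))*(-7) = (382 - 176*(-1/48))*(-7) = (382 + 11/3)*(-7) = (1157/3)*(-7) = -8099/3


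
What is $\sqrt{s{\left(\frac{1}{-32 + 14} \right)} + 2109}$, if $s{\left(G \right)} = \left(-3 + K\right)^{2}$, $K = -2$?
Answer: $\sqrt{2134} \approx 46.195$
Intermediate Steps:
$s{\left(G \right)} = 25$ ($s{\left(G \right)} = \left(-3 - 2\right)^{2} = \left(-5\right)^{2} = 25$)
$\sqrt{s{\left(\frac{1}{-32 + 14} \right)} + 2109} = \sqrt{25 + 2109} = \sqrt{2134}$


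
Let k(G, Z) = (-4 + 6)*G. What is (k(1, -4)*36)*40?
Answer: 2880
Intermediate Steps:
k(G, Z) = 2*G
(k(1, -4)*36)*40 = ((2*1)*36)*40 = (2*36)*40 = 72*40 = 2880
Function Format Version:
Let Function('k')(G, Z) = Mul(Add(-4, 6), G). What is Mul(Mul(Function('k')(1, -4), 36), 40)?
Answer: 2880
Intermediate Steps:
Function('k')(G, Z) = Mul(2, G)
Mul(Mul(Function('k')(1, -4), 36), 40) = Mul(Mul(Mul(2, 1), 36), 40) = Mul(Mul(2, 36), 40) = Mul(72, 40) = 2880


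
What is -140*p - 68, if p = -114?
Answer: 15892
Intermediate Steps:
-140*p - 68 = -140*(-114) - 68 = 15960 - 68 = 15892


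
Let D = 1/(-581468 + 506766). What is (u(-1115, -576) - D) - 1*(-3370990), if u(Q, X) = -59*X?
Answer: 254358367749/74702 ≈ 3.4050e+6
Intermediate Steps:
D = -1/74702 (D = 1/(-74702) = -1/74702 ≈ -1.3387e-5)
(u(-1115, -576) - D) - 1*(-3370990) = (-59*(-576) - 1*(-1/74702)) - 1*(-3370990) = (33984 + 1/74702) + 3370990 = 2538672769/74702 + 3370990 = 254358367749/74702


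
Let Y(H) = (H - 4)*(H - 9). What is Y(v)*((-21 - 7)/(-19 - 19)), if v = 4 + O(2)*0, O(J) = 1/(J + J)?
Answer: 0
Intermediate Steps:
O(J) = 1/(2*J)
v = 4 (v = 4 + ((½)/2)*0 = 4 + ((½)*(½))*0 = 4 + (¼)*0 = 4 + 0 = 4)
Y(H) = (-9 + H)*(-4 + H) (Y(H) = (-4 + H)*(-9 + H) = (-9 + H)*(-4 + H))
Y(v)*((-21 - 7)/(-19 - 19)) = (36 + 4² - 13*4)*((-21 - 7)/(-19 - 19)) = (36 + 16 - 52)*(-28/(-38)) = 0*(-28*(-1/38)) = 0*(14/19) = 0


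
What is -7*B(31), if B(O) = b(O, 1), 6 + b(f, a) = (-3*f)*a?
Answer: 693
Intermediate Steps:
b(f, a) = -6 - 3*a*f (b(f, a) = -6 + (-3*f)*a = -6 - 3*a*f)
B(O) = -6 - 3*O (B(O) = -6 - 3*1*O = -6 - 3*O)
-7*B(31) = -7*(-6 - 3*31) = -7*(-6 - 93) = -7*(-99) = 693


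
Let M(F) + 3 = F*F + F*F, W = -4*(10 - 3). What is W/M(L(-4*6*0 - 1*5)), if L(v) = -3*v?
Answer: -28/447 ≈ -0.062640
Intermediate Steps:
W = -28 (W = -4*7 = -28)
M(F) = -3 + 2*F² (M(F) = -3 + (F*F + F*F) = -3 + (F² + F²) = -3 + 2*F²)
W/M(L(-4*6*0 - 1*5)) = -28/(-3 + 2*(-3*(-4*6*0 - 1*5))²) = -28/(-3 + 2*(-3*(-24*0 - 5))²) = -28/(-3 + 2*(-3*(0 - 5))²) = -28/(-3 + 2*(-3*(-5))²) = -28/(-3 + 2*15²) = -28/(-3 + 2*225) = -28/(-3 + 450) = -28/447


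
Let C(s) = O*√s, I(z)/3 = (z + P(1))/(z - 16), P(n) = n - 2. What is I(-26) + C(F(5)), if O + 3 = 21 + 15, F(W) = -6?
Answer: 27/14 + 33*I*√6 ≈ 1.9286 + 80.833*I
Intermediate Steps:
P(n) = -2 + n
O = 33 (O = -3 + (21 + 15) = -3 + 36 = 33)
I(z) = 3*(-1 + z)/(-16 + z) (I(z) = 3*((z + (-2 + 1))/(z - 16)) = 3*((z - 1)/(-16 + z)) = 3*((-1 + z)/(-16 + z)) = 3*(-1 + z)/(-16 + z))
C(s) = 33*√s
I(-26) + C(F(5)) = 3*(-1 - 26)/(-16 - 26) + 33*√(-6) = 3*(-27)/(-42) + 33*(I*√6) = 3*(-1/42)*(-27) + 33*I*√6 = 27/14 + 33*I*√6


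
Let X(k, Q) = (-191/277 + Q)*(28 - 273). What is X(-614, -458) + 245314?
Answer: 99080943/277 ≈ 3.5769e+5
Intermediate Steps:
X(k, Q) = 46795/277 - 245*Q (X(k, Q) = (-191*1/277 + Q)*(-245) = (-191/277 + Q)*(-245) = 46795/277 - 245*Q)
X(-614, -458) + 245314 = (46795/277 - 245*(-458)) + 245314 = (46795/277 + 112210) + 245314 = 31128965/277 + 245314 = 99080943/277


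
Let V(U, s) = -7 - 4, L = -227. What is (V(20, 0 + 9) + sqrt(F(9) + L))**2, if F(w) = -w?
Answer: (11 - 2*I*sqrt(59))**2 ≈ -115.0 - 337.97*I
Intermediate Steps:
V(U, s) = -11
(V(20, 0 + 9) + sqrt(F(9) + L))**2 = (-11 + sqrt(-1*9 - 227))**2 = (-11 + sqrt(-9 - 227))**2 = (-11 + sqrt(-236))**2 = (-11 + 2*I*sqrt(59))**2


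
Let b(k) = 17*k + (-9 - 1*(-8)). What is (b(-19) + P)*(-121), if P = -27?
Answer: 42471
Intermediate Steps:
b(k) = -1 + 17*k (b(k) = 17*k + (-9 + 8) = 17*k - 1 = -1 + 17*k)
(b(-19) + P)*(-121) = ((-1 + 17*(-19)) - 27)*(-121) = ((-1 - 323) - 27)*(-121) = (-324 - 27)*(-121) = -351*(-121) = 42471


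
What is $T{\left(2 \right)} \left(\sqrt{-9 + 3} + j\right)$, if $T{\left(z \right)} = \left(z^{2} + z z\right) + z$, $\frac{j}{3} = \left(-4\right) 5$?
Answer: $-600 + 10 i \sqrt{6} \approx -600.0 + 24.495 i$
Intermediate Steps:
$j = -60$ ($j = 3 \left(\left(-4\right) 5\right) = 3 \left(-20\right) = -60$)
$T{\left(z \right)} = z + 2 z^{2}$ ($T{\left(z \right)} = \left(z^{2} + z^{2}\right) + z = 2 z^{2} + z = z + 2 z^{2}$)
$T{\left(2 \right)} \left(\sqrt{-9 + 3} + j\right) = 2 \left(1 + 2 \cdot 2\right) \left(\sqrt{-9 + 3} - 60\right) = 2 \left(1 + 4\right) \left(\sqrt{-6} - 60\right) = 2 \cdot 5 \left(i \sqrt{6} - 60\right) = 10 \left(-60 + i \sqrt{6}\right) = -600 + 10 i \sqrt{6}$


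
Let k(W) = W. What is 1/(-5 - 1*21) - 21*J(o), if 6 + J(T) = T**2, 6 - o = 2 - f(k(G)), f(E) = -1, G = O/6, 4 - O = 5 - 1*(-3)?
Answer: -1639/26 ≈ -63.038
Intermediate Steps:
O = -4 (O = 4 - (5 - 1*(-3)) = 4 - (5 + 3) = 4 - 1*8 = 4 - 8 = -4)
G = -2/3 (G = -4/6 = -4*1/6 = -2/3 ≈ -0.66667)
o = 3 (o = 6 - (2 - 1*(-1)) = 6 - (2 + 1) = 6 - 1*3 = 6 - 3 = 3)
J(T) = -6 + T**2
1/(-5 - 1*21) - 21*J(o) = 1/(-5 - 1*21) - 21*(-6 + 3**2) = 1/(-5 - 21) - 21*(-6 + 9) = 1/(-26) - 21*3 = -1/26 - 63 = -1639/26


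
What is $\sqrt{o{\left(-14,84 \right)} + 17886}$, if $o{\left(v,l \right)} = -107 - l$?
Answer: $\sqrt{17695} \approx 133.02$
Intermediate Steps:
$\sqrt{o{\left(-14,84 \right)} + 17886} = \sqrt{\left(-107 - 84\right) + 17886} = \sqrt{-191 + 17886} = \sqrt{17695}$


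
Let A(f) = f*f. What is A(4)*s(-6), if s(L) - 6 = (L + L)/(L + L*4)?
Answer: 512/5 ≈ 102.40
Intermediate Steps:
s(L) = 32/5 (s(L) = 6 + (L + L)/(L + L*4) = 6 + (2*L)/(L + 4*L) = 6 + (2*L)/((5*L)) = 6 + (2*L)*(1/(5*L)) = 6 + ⅖ = 32/5)
A(f) = f²
A(4)*s(-6) = 4²*(32/5) = 16*(32/5) = 512/5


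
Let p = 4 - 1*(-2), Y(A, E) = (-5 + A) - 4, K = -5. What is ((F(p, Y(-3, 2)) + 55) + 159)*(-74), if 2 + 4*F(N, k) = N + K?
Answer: -31635/2 ≈ -15818.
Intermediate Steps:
Y(A, E) = -9 + A
p = 6 (p = 4 + 2 = 6)
F(N, k) = -7/4 + N/4 (F(N, k) = -½ + (N - 5)/4 = -½ + (-5 + N)/4 = -½ + (-5/4 + N/4) = -7/4 + N/4)
((F(p, Y(-3, 2)) + 55) + 159)*(-74) = (((-7/4 + (¼)*6) + 55) + 159)*(-74) = (((-7/4 + 3/2) + 55) + 159)*(-74) = ((-¼ + 55) + 159)*(-74) = (219/4 + 159)*(-74) = (855/4)*(-74) = -31635/2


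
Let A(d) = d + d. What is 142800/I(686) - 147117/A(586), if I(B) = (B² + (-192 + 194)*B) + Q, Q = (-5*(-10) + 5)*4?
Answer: -5774960033/46117028 ≈ -125.22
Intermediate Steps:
A(d) = 2*d
Q = 220 (Q = (50 + 5)*4 = 55*4 = 220)
I(B) = 220 + B² + 2*B (I(B) = (B² + (-192 + 194)*B) + 220 = (B² + 2*B) + 220 = 220 + B² + 2*B)
142800/I(686) - 147117/A(586) = 142800/(220 + 686² + 2*686) - 147117/(2*586) = 142800/(220 + 470596 + 1372) - 147117/1172 = 142800/472188 - 147117*1/1172 = 142800*(1/472188) - 147117/1172 = 11900/39349 - 147117/1172 = -5774960033/46117028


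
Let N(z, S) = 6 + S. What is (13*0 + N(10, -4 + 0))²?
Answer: 4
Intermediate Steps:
(13*0 + N(10, -4 + 0))² = (13*0 + (6 + (-4 + 0)))² = (0 + (6 - 4))² = (0 + 2)² = 2² = 4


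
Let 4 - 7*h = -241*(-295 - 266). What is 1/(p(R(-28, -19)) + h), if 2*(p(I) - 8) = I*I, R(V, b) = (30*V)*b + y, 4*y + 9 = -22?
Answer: 224/28496794855 ≈ 7.8605e-9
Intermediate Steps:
y = -31/4 (y = -9/4 + (¼)*(-22) = -9/4 - 11/2 = -31/4 ≈ -7.7500)
R(V, b) = -31/4 + 30*V*b (R(V, b) = (30*V)*b - 31/4 = 30*V*b - 31/4 = -31/4 + 30*V*b)
p(I) = 8 + I²/2 (p(I) = 8 + (I*I)/2 = 8 + I²/2)
h = -135197/7 (h = 4/7 - (-241)*(-295 - 266)/7 = 4/7 - (-241)*(-561)/7 = 4/7 - ⅐*135201 = 4/7 - 135201/7 = -135197/7 ≈ -19314.)
1/(p(R(-28, -19)) + h) = 1/((8 + (-31/4 + 30*(-28)*(-19))²/2) - 135197/7) = 1/((8 + (-31/4 + 15960)²/2) - 135197/7) = 1/((8 + (63809/4)²/2) - 135197/7) = 1/((8 + (½)*(4071588481/16)) - 135197/7) = 1/((8 + 4071588481/32) - 135197/7) = 1/(4071588737/32 - 135197/7) = 1/(28496794855/224) = 224/28496794855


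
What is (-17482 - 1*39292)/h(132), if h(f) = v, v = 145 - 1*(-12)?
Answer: -56774/157 ≈ -361.62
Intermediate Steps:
v = 157 (v = 145 + 12 = 157)
h(f) = 157
(-17482 - 1*39292)/h(132) = (-17482 - 1*39292)/157 = (-17482 - 39292)*(1/157) = -56774*1/157 = -56774/157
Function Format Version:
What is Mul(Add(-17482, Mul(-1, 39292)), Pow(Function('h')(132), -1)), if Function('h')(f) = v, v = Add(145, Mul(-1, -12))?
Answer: Rational(-56774, 157) ≈ -361.62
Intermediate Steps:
v = 157 (v = Add(145, 12) = 157)
Function('h')(f) = 157
Mul(Add(-17482, Mul(-1, 39292)), Pow(Function('h')(132), -1)) = Mul(Add(-17482, Mul(-1, 39292)), Pow(157, -1)) = Mul(Add(-17482, -39292), Rational(1, 157)) = Mul(-56774, Rational(1, 157)) = Rational(-56774, 157)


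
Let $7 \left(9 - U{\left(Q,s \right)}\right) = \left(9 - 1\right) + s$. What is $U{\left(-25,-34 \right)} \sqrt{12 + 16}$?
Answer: $\frac{178 \sqrt{7}}{7} \approx 67.278$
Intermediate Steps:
$U{\left(Q,s \right)} = \frac{55}{7} - \frac{s}{7}$ ($U{\left(Q,s \right)} = 9 - \frac{\left(9 - 1\right) + s}{7} = 9 - \frac{8 + s}{7} = 9 - \left(\frac{8}{7} + \frac{s}{7}\right) = \frac{55}{7} - \frac{s}{7}$)
$U{\left(-25,-34 \right)} \sqrt{12 + 16} = \left(\frac{55}{7} - - \frac{34}{7}\right) \sqrt{12 + 16} = \left(\frac{55}{7} + \frac{34}{7}\right) \sqrt{28} = \frac{89 \cdot 2 \sqrt{7}}{7} = \frac{178 \sqrt{7}}{7}$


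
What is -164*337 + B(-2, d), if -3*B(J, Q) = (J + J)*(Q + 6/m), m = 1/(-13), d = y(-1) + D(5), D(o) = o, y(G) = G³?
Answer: -166100/3 ≈ -55367.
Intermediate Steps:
d = 4 (d = (-1)³ + 5 = -1 + 5 = 4)
m = -1/13 ≈ -0.076923
B(J, Q) = -2*J*(-78 + Q)/3 (B(J, Q) = -(J + J)*(Q + 6/(-1/13))/3 = -2*J*(Q + 6*(-13))/3 = -2*J*(Q - 78)/3 = -2*J*(-78 + Q)/3)
-164*337 + B(-2, d) = -164*337 + (⅔)*(-2)*(78 - 1*4) = -55268 + (⅔)*(-2)*(78 - 4) = -55268 + (⅔)*(-2)*74 = -55268 - 296/3 = -166100/3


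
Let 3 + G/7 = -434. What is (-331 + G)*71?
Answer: -240690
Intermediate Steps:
G = -3059 (G = -21 + 7*(-434) = -21 - 3038 = -3059)
(-331 + G)*71 = (-331 - 3059)*71 = -3390*71 = -240690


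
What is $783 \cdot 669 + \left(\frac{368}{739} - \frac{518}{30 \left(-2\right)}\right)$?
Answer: $\frac{11613447031}{22170} \approx 5.2384 \cdot 10^{5}$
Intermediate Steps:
$783 \cdot 669 + \left(\frac{368}{739} - \frac{518}{30 \left(-2\right)}\right) = 523827 + \left(368 \cdot \frac{1}{739} - \frac{518}{-60}\right) = 523827 + \left(\frac{368}{739} - - \frac{259}{30}\right) = 523827 + \left(\frac{368}{739} + \frac{259}{30}\right) = 523827 + \frac{202441}{22170} = \frac{11613447031}{22170}$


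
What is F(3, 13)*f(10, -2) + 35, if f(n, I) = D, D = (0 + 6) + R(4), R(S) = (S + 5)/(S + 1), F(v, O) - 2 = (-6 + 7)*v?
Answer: 74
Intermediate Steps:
F(v, O) = 2 + v (F(v, O) = 2 + (-6 + 7)*v = 2 + 1*v = 2 + v)
R(S) = (5 + S)/(1 + S)
D = 39/5 (D = (0 + 6) + (5 + 4)/(1 + 4) = 6 + 9/5 = 39/5 ≈ 7.8000)
f(n, I) = 39/5
F(3, 13)*f(10, -2) + 35 = (2 + 3)*(39/5) + 35 = 5*(39/5) + 35 = 39 + 35 = 74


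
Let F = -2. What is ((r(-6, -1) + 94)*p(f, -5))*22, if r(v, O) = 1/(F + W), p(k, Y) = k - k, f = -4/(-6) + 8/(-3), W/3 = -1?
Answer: 0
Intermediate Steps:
W = -3 (W = 3*(-1) = -3)
f = -2 (f = -4*(-1/6) + 8*(-1/3) = 2/3 - 8/3 = -2)
p(k, Y) = 0
r(v, O) = -1/5 (r(v, O) = 1/(-2 - 3) = 1/(-5) = -1/5)
((r(-6, -1) + 94)*p(f, -5))*22 = ((-1/5 + 94)*0)*22 = ((469/5)*0)*22 = 0*22 = 0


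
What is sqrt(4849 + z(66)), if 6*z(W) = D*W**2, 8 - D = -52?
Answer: sqrt(48409) ≈ 220.02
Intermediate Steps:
D = 60 (D = 8 - 1*(-52) = 8 + 52 = 60)
z(W) = 10*W**2 (z(W) = (60*W**2)/6 = 10*W**2)
sqrt(4849 + z(66)) = sqrt(4849 + 10*66**2) = sqrt(4849 + 10*4356) = sqrt(4849 + 43560) = sqrt(48409)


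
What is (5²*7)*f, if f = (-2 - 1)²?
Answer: 1575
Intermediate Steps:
f = 9 (f = (-3)² = 9)
(5²*7)*f = (5²*7)*9 = (25*7)*9 = 175*9 = 1575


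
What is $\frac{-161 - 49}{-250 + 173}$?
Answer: $\frac{30}{11} \approx 2.7273$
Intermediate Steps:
$\frac{-161 - 49}{-250 + 173} = - \frac{210}{-77} = \left(-210\right) \left(- \frac{1}{77}\right) = \frac{30}{11}$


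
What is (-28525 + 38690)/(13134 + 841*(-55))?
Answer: -10165/33121 ≈ -0.30690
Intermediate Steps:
(-28525 + 38690)/(13134 + 841*(-55)) = 10165/(13134 - 46255) = 10165/(-33121) = 10165*(-1/33121) = -10165/33121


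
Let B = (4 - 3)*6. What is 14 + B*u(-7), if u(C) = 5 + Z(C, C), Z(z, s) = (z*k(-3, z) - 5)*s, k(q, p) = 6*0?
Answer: 254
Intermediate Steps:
k(q, p) = 0
Z(z, s) = -5*s (Z(z, s) = (z*0 - 5)*s = (0 - 5)*s = -5*s)
u(C) = 5 - 5*C
B = 6 (B = 1*6 = 6)
14 + B*u(-7) = 14 + 6*(5 - 5*(-7)) = 14 + 6*(5 + 35) = 14 + 6*40 = 14 + 240 = 254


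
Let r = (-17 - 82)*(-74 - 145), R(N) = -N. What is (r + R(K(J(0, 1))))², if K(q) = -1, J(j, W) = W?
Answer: 470109124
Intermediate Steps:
r = 21681 (r = -99*(-219) = 21681)
(r + R(K(J(0, 1))))² = (21681 - 1*(-1))² = (21681 + 1)² = 21682² = 470109124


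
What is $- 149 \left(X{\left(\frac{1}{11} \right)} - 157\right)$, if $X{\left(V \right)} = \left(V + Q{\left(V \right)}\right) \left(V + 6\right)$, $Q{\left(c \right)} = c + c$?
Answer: $\frac{2800604}{121} \approx 23146.0$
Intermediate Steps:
$Q{\left(c \right)} = 2 c$
$X{\left(V \right)} = 3 V \left(6 + V\right)$ ($X{\left(V \right)} = \left(V + 2 V\right) \left(V + 6\right) = 3 V \left(6 + V\right)$)
$- 149 \left(X{\left(\frac{1}{11} \right)} - 157\right) = - 149 \left(\frac{3 \left(6 + \frac{1}{11}\right)}{11} - 157\right) = - 149 \left(3 \cdot \frac{1}{11} \left(6 + \frac{1}{11}\right) - 157\right) = - 149 \left(3 \cdot \frac{1}{11} \cdot \frac{67}{11} - 157\right) = - 149 \left(\frac{201}{121} - 157\right) = \left(-149\right) \left(- \frac{18796}{121}\right) = \frac{2800604}{121}$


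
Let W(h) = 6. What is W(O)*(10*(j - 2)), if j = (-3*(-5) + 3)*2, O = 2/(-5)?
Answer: 2040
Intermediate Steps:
O = -⅖ (O = 2*(-⅕) = -⅖ ≈ -0.40000)
j = 36 (j = (15 + 3)*2 = 18*2 = 36)
W(O)*(10*(j - 2)) = 6*(10*(36 - 2)) = 6*(10*34) = 6*340 = 2040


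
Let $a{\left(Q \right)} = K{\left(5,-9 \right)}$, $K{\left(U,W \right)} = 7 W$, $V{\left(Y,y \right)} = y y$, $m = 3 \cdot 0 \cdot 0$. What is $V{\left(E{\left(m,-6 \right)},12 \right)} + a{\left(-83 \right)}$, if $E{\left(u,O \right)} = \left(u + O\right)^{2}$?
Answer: $81$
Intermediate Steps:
$m = 0$ ($m = 0 \cdot 0 = 0$)
$E{\left(u,O \right)} = \left(O + u\right)^{2}$
$V{\left(Y,y \right)} = y^{2}$
$a{\left(Q \right)} = -63$ ($a{\left(Q \right)} = 7 \left(-9\right) = -63$)
$V{\left(E{\left(m,-6 \right)},12 \right)} + a{\left(-83 \right)} = 12^{2} - 63 = 144 - 63 = 81$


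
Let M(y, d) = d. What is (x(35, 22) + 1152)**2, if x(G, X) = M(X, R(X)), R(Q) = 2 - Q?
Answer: 1281424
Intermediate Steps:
x(G, X) = 2 - X
(x(35, 22) + 1152)**2 = ((2 - 1*22) + 1152)**2 = ((2 - 22) + 1152)**2 = (-20 + 1152)**2 = 1132**2 = 1281424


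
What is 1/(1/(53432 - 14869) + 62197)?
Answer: 38563/2398502912 ≈ 1.6078e-5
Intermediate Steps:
1/(1/(53432 - 14869) + 62197) = 1/(1/38563 + 62197) = 1/(2398502912/38563) = 38563/2398502912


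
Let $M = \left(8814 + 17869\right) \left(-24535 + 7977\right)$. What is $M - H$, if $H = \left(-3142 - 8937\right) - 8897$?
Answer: $-441796138$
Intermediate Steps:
$H = -20976$ ($H = -12079 - 8897 = -20976$)
$M = -441817114$ ($M = 26683 \left(-16558\right) = -441817114$)
$M - H = -441817114 - -20976 = -441817114 + 20976 = -441796138$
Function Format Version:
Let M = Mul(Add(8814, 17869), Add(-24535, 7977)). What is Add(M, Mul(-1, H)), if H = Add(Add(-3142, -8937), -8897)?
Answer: -441796138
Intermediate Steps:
H = -20976 (H = Add(-12079, -8897) = -20976)
M = -441817114 (M = Mul(26683, -16558) = -441817114)
Add(M, Mul(-1, H)) = Add(-441817114, Mul(-1, -20976)) = Add(-441817114, 20976) = -441796138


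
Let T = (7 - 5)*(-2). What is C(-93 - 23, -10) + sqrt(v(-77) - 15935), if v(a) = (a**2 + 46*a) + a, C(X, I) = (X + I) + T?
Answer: -130 + 5*I*sqrt(545) ≈ -130.0 + 116.73*I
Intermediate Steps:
T = -4 (T = 2*(-2) = -4)
C(X, I) = -4 + I + X (C(X, I) = (X + I) - 4 = (I + X) - 4 = -4 + I + X)
v(a) = a**2 + 47*a
C(-93 - 23, -10) + sqrt(v(-77) - 15935) = (-4 - 10 + (-93 - 23)) + sqrt(-77*(47 - 77) - 15935) = (-4 - 10 - 116) + sqrt(-77*(-30) - 15935) = -130 + sqrt(2310 - 15935) = -130 + sqrt(-13625) = -130 + 5*I*sqrt(545)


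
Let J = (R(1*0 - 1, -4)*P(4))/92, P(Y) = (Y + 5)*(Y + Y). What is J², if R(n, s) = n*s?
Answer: 5184/529 ≈ 9.7996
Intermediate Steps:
P(Y) = 2*Y*(5 + Y) (P(Y) = (5 + Y)*(2*Y) = 2*Y*(5 + Y))
J = 72/23 (J = (((1*0 - 1)*(-4))*(2*4*(5 + 4)))/92 = (((0 - 1)*(-4))*(2*4*9))*(1/92) = (-1*(-4)*72)*(1/92) = (4*72)*(1/92) = 288*(1/92) = 72/23 ≈ 3.1304)
J² = (72/23)² = 5184/529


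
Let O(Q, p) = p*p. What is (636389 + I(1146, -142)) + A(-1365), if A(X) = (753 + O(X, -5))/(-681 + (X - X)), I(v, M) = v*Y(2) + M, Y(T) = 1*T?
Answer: 434844281/681 ≈ 6.3854e+5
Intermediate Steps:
O(Q, p) = p**2
Y(T) = T
I(v, M) = M + 2*v (I(v, M) = v*2 + M = 2*v + M = M + 2*v)
A(X) = -778/681 (A(X) = (753 + (-5)**2)/(-681 + (X - X)) = (753 + 25)/(-681 + 0) = 778/(-681) = 778*(-1/681) = -778/681)
(636389 + I(1146, -142)) + A(-1365) = (636389 + (-142 + 2*1146)) - 778/681 = (636389 + (-142 + 2292)) - 778/681 = (636389 + 2150) - 778/681 = 638539 - 778/681 = 434844281/681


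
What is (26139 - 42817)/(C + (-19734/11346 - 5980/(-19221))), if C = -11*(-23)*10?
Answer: -606193781658/91905775141 ≈ -6.5958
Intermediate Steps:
C = 2530 (C = 253*10 = 2530)
(26139 - 42817)/(C + (-19734/11346 - 5980/(-19221))) = (26139 - 42817)/(2530 + (-19734/11346 - 5980/(-19221))) = -16678/(2530 + (-19734*1/11346 - 5980*(-1/19221))) = -16678/(2530 + (-3289/1891 + 5980/19221)) = -16678/(2530 - 51909689/36346911) = -16678/91905775141/36346911 = -16678*36346911/91905775141 = -606193781658/91905775141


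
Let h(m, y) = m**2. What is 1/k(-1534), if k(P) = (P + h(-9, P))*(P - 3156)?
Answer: 1/6814570 ≈ 1.4674e-7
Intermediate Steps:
k(P) = (-3156 + P)*(81 + P) (k(P) = (P + (-9)**2)*(P - 3156) = (P + 81)*(-3156 + P) = (81 + P)*(-3156 + P) = (-3156 + P)*(81 + P))
1/k(-1534) = 1/(-255636 + (-1534)**2 - 3075*(-1534)) = 1/(-255636 + 2353156 + 4717050) = 1/6814570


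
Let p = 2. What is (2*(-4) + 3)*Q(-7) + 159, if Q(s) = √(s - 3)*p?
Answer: 159 - 10*I*√10 ≈ 159.0 - 31.623*I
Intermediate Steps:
Q(s) = 2*√(-3 + s) (Q(s) = √(s - 3)*2 = √(-3 + s)*2 = 2*√(-3 + s))
(2*(-4) + 3)*Q(-7) + 159 = (2*(-4) + 3)*(2*√(-3 - 7)) + 159 = (-8 + 3)*(2*√(-10)) + 159 = -10*I*√10 + 159 = 159 - 10*I*√10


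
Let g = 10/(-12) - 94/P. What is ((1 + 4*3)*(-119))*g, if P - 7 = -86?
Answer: -261443/474 ≈ -551.57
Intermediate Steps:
P = -79 (P = 7 - 86 = -79)
g = 169/474 (g = 10/(-12) - 94/(-79) = 10*(-1/12) - 94*(-1/79) = -5/6 + 94/79 = 169/474 ≈ 0.35654)
((1 + 4*3)*(-119))*g = ((1 + 4*3)*(-119))*(169/474) = ((1 + 12)*(-119))*(169/474) = (13*(-119))*(169/474) = -1547*169/474 = -261443/474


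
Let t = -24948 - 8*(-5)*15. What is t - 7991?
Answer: -32339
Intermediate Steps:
t = -24348 (t = -24948 - (-40)*15 = -24948 - 1*(-600) = -24948 + 600 = -24348)
t - 7991 = -24348 - 7991 = -32339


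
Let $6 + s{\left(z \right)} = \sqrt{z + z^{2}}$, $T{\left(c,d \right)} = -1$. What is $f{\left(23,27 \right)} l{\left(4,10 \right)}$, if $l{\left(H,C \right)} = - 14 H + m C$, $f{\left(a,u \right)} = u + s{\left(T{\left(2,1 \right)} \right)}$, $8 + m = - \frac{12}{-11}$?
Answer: $0$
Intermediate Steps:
$m = - \frac{76}{11}$ ($m = -8 - \frac{12}{-11} = -8 - - \frac{12}{11} = -8 + \frac{12}{11} = - \frac{76}{11} \approx -6.9091$)
$s{\left(z \right)} = -6 + \sqrt{z + z^{2}}$
$f{\left(a,u \right)} = -6 + u$ ($f{\left(a,u \right)} = u - \left(6 - \sqrt{- (1 - 1)}\right) = u - \left(6 - \sqrt{\left(-1\right) 0}\right) = u - \left(6 - \sqrt{0}\right) = u + \left(-6 + 0\right) = u - 6 = -6 + u$)
$l{\left(H,C \right)} = - 14 H - \frac{76 C}{11}$
$f{\left(23,27 \right)} l{\left(4,10 \right)} = \left(-6 + 27\right) \left(\left(-14\right) 4 - \frac{760}{11}\right) = 21 \left(-56 - \frac{760}{11}\right) = 21 \left(- \frac{1376}{11}\right) = - \frac{28896}{11}$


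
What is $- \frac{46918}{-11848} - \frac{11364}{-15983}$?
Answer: $\frac{442265533}{94683292} \approx 4.671$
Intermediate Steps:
$- \frac{46918}{-11848} - \frac{11364}{-15983} = \left(-46918\right) \left(- \frac{1}{11848}\right) - - \frac{11364}{15983} = \frac{23459}{5924} + \frac{11364}{15983} = \frac{442265533}{94683292}$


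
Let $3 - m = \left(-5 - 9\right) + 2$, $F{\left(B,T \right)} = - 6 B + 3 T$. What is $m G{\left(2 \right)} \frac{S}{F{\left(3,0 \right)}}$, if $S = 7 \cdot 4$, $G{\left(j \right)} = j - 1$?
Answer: $- \frac{70}{3} \approx -23.333$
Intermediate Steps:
$G{\left(j \right)} = -1 + j$
$S = 28$
$m = 15$ ($m = 3 - \left(\left(-5 - 9\right) + 2\right) = 3 - \left(-14 + 2\right) = 3 - -12 = 3 + 12 = 15$)
$m G{\left(2 \right)} \frac{S}{F{\left(3,0 \right)}} = 15 \left(-1 + 2\right) \frac{28}{\left(-6\right) 3 + 3 \cdot 0} = 15 \cdot 1 \frac{28}{-18 + 0} = 15 \frac{28}{-18} = 15 \cdot 28 \left(- \frac{1}{18}\right) = 15 \left(- \frac{14}{9}\right) = - \frac{70}{3}$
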